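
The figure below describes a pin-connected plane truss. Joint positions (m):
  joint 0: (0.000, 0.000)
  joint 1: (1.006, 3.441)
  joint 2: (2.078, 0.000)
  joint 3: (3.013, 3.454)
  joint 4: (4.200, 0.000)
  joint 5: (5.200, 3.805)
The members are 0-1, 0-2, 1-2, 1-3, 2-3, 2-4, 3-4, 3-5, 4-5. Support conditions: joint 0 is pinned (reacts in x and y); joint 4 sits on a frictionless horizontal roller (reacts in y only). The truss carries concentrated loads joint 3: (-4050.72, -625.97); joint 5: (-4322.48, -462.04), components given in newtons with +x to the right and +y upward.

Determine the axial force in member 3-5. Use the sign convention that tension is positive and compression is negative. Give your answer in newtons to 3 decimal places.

N=6 nodes, M=9 members, R=3 reactions → 2N=12, M+R=12
member 0 (0-1): L=3.5850, (cx,cy)=(0.2806,0.9598)
member 1 (0-2): L=2.0780, (cx,cy)=(1.0000,0.0000)
member 2 (1-2): L=3.6041, (cx,cy)=(0.2974,-0.9547)
member 3 (1-3): L=2.0070, (cx,cy)=(1.0000,0.0065)
member 4 (2-3): L=3.5783, (cx,cy)=(0.2613,0.9653)
member 5 (2-4): L=2.1220, (cx,cy)=(1.0000,0.0000)
member 6 (3-4): L=3.6523, (cx,cy)=(0.3250,-0.9457)
member 7 (3-5): L=2.2150, (cx,cy)=(0.9874,0.1585)
member 8 (4-5): L=3.9342, (cx,cy)=(0.2542,0.9672)
solve A·x = −loads:
  F[0-1] = -7620.2667 N (compression)
  F[0-2] = -6234.8733 N (compression)
  F[1-2] = +7630.9105 N (tension)
  F[1-3] = -4408.1385 N (compression)
  F[2-3] = -7547.7644 N (compression)
  F[2-4] = -1992.9522 N (compression)
  F[3-4] = +6327.7059 N (tension)
  F[3-5] = -4442.1822 N (compression)
  F[4-5] = +250.1088 N (tension)
  Rx@0 = +8373.2000 N
  Ry@0 = +7314.0975 N
  Ry@4 = -6226.0875 N

-4442.182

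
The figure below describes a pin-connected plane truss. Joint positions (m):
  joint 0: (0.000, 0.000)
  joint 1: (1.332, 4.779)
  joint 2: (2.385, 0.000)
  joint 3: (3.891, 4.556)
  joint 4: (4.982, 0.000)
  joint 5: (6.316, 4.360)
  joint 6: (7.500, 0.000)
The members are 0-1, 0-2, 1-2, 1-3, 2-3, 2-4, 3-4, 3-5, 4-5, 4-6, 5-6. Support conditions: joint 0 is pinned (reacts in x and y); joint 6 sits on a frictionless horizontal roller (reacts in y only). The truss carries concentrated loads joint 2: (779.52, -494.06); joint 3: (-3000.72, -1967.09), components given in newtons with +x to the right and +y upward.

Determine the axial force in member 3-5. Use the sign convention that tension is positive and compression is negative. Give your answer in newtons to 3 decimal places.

N=7 nodes, M=11 members, R=3 reactions → 2N=14, M+R=14
member 0 (0-1): L=4.9612, (cx,cy)=(0.2685,0.9633)
member 1 (0-2): L=2.3850, (cx,cy)=(1.0000,0.0000)
member 2 (1-2): L=4.8936, (cx,cy)=(0.2152,-0.9766)
member 3 (1-3): L=2.5687, (cx,cy)=(0.9962,-0.0868)
member 4 (2-3): L=4.7985, (cx,cy)=(0.3139,0.9495)
member 5 (2-4): L=2.5970, (cx,cy)=(1.0000,0.0000)
member 6 (3-4): L=4.6848, (cx,cy)=(0.2329,-0.9725)
member 7 (3-5): L=2.4329, (cx,cy)=(0.9967,-0.0806)
member 8 (4-5): L=4.5595, (cx,cy)=(0.2926,0.9562)
member 9 (4-6): L=2.5180, (cx,cy)=(1.0000,0.0000)
member 10 (5-6): L=4.5179, (cx,cy)=(0.2621,-0.9650)
solve A·x = −loads:
  F[0-1] = -3224.7512 N (compression)
  F[0-2] = -1355.4000 N (compression)
  F[1-2] = +3321.9046 N (tension)
  F[1-3] = -1586.5894 N (compression)
  F[2-3] = -2896.3762 N (compression)
  F[2-4] = -511.0902 N (compression)
  F[3-4] = +633.2202 N (tension)
  F[3-5] = +364.8113 N (tension)
  F[4-5] = -643.9894 N (compression)
  F[4-6] = -175.2103 N (compression)
  F[5-6] = +668.5669 N (tension)
  Rx@0 = +2221.2000 N
  Ry@0 = +3106.3500 N
  Ry@6 = -645.2000 N

364.811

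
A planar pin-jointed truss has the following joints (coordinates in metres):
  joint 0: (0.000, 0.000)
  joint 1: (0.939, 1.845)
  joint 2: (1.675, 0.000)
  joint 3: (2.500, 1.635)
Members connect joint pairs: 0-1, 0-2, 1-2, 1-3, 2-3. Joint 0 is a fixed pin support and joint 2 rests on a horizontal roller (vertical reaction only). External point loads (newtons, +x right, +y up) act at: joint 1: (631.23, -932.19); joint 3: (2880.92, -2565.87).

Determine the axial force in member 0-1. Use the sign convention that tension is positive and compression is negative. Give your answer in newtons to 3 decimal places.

N=4 nodes, M=5 members, R=3 reactions → 2N=8, M+R=8
member 0 (0-1): L=2.0702, (cx,cy)=(0.4536,0.8912)
member 1 (0-2): L=1.6750, (cx,cy)=(1.0000,0.0000)
member 2 (1-2): L=1.9864, (cx,cy)=(0.3705,-0.9288)
member 3 (1-3): L=1.5751, (cx,cy)=(0.9911,-0.1333)
member 4 (2-3): L=1.8314, (cx,cy)=(0.4505,0.8928)
solve A·x = −loads:
  F[0-1] = +4893.9818 N (tension)
  F[0-2] = +1292.3455 N (tension)
  F[1-2] = -6265.7997 N (compression)
  F[1-3] = +3945.4193 N (tension)
  F[2-3] = -2284.8046 N (compression)
  Rx@0 = -3512.1500 N
  Ry@0 = -4361.5967 N
  Ry@2 = +7859.6567 N

4893.982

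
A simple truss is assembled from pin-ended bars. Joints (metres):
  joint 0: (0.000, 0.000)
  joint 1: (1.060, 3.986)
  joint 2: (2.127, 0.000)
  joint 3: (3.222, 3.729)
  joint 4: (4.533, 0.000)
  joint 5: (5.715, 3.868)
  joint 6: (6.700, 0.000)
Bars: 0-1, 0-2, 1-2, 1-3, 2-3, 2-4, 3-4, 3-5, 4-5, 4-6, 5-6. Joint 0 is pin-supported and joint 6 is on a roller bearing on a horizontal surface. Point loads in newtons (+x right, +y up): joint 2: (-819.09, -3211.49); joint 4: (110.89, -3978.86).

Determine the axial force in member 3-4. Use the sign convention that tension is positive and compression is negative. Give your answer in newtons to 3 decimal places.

N=7 nodes, M=11 members, R=3 reactions → 2N=14, M+R=14
member 0 (0-1): L=4.1245, (cx,cy)=(0.2570,0.9664)
member 1 (0-2): L=2.1270, (cx,cy)=(1.0000,0.0000)
member 2 (1-2): L=4.1263, (cx,cy)=(0.2586,-0.9660)
member 3 (1-3): L=2.1772, (cx,cy)=(0.9930,-0.1180)
member 4 (2-3): L=3.8864, (cx,cy)=(0.2817,0.9595)
member 5 (2-4): L=2.4060, (cx,cy)=(1.0000,0.0000)
member 6 (3-4): L=3.9527, (cx,cy)=(0.3317,-0.9434)
member 7 (3-5): L=2.4969, (cx,cy)=(0.9984,0.0557)
member 8 (4-5): L=4.0446, (cx,cy)=(0.2922,0.9563)
member 9 (4-6): L=2.1670, (cx,cy)=(1.0000,0.0000)
member 10 (5-6): L=3.9914, (cx,cy)=(0.2468,-0.9691)
solve A·x = −loads:
  F[0-1] = -3599.7655 N (compression)
  F[0-2] = +216.9347 N (tension)
  F[1-2] = +3837.2882 N (tension)
  F[1-3] = -1930.8901 N (compression)
  F[2-3] = -516.2009 N (compression)
  F[2-4] = +2173.7196 N (tension)
  F[3-4] = +158.3867 N (tension)
  F[3-5] = -2118.6470 N (compression)
  F[4-5] = +4004.2485 N (tension)
  F[4-6] = +945.1453 N (tension)
  F[5-6] = -3829.9464 N (compression)
  Rx@0 = +708.2000 N
  Ry@0 = +3478.8557 N
  Ry@6 = +3711.4943 N

158.387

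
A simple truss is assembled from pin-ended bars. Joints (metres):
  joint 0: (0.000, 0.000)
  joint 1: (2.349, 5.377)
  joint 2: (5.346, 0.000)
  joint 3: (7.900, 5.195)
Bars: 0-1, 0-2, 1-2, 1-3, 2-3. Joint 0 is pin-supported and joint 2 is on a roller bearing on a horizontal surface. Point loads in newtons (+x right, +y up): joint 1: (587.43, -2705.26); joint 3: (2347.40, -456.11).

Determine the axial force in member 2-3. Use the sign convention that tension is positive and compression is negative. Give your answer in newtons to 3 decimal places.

-415.786

N=4 nodes, M=5 members, R=3 reactions → 2N=8, M+R=8
member 0 (0-1): L=5.8677, (cx,cy)=(0.4003,0.9164)
member 1 (0-2): L=5.3460, (cx,cy)=(1.0000,0.0000)
member 2 (1-2): L=6.1558, (cx,cy)=(0.4869,-0.8735)
member 3 (1-3): L=5.5540, (cx,cy)=(0.9995,-0.0328)
member 4 (2-3): L=5.7889, (cx,cy)=(0.4412,0.8974)
solve A·x = −loads:
  F[0-1] = +1716.8241 N (tension)
  F[0-2] = +2247.5389 N (tension)
  F[1-2] = -4993.2201 N (compression)
  F[1-3] = +2532.2013 N (tension)
  F[2-3] = -415.7859 N (compression)
  Rx@0 = -2934.8300 N
  Ry@0 = -1573.2501 N
  Ry@2 = +4734.6201 N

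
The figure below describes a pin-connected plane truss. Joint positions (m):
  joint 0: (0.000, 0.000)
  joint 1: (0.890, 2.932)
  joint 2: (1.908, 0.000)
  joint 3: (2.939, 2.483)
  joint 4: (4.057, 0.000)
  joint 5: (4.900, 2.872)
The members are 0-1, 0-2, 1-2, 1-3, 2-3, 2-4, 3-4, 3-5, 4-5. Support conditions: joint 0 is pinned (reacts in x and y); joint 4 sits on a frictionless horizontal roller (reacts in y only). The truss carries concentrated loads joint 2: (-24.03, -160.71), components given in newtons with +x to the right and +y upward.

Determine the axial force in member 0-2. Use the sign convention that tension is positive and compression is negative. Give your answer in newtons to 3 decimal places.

N=6 nodes, M=9 members, R=3 reactions → 2N=12, M+R=12
member 0 (0-1): L=3.0641, (cx,cy)=(0.2905,0.9569)
member 1 (0-2): L=1.9080, (cx,cy)=(1.0000,0.0000)
member 2 (1-2): L=3.1037, (cx,cy)=(0.3280,-0.9447)
member 3 (1-3): L=2.0976, (cx,cy)=(0.9768,-0.2141)
member 4 (2-3): L=2.6885, (cx,cy)=(0.3835,0.9235)
member 5 (2-4): L=2.1490, (cx,cy)=(1.0000,0.0000)
member 6 (3-4): L=2.7231, (cx,cy)=(0.4106,-0.9118)
member 7 (3-5): L=1.9992, (cx,cy)=(0.9809,0.1946)
member 8 (4-5): L=2.9932, (cx,cy)=(0.2816,0.9595)
solve A·x = −loads:
  F[0-1] = -88.9639 N (compression)
  F[0-2] = +1.8105 N (tension)
  F[1-2] = +104.0219 N (tension)
  F[1-3] = -61.3819 N (compression)
  F[2-3] = +67.6116 N (tension)
  F[2-4] = +34.0315 N (tension)
  F[3-4] = -82.8899 N (compression)
  F[3-5] = -0.0000 N (compression)
  F[4-5] = +0.0000 N (tension)
  Rx@0 = +24.0300 N
  Ry@0 = +85.1284 N
  Ry@4 = +75.5816 N

1.810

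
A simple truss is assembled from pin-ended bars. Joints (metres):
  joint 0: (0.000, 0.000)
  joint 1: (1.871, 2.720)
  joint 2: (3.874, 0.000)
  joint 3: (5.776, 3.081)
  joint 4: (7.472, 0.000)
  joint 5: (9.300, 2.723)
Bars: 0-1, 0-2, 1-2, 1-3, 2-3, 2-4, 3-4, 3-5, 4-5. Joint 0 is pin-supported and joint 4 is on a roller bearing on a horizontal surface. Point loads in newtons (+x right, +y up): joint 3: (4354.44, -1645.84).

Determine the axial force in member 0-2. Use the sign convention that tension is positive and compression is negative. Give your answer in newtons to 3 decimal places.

3376.338

N=6 nodes, M=9 members, R=3 reactions → 2N=12, M+R=12
member 0 (0-1): L=3.3014, (cx,cy)=(0.5667,0.8239)
member 1 (0-2): L=3.8740, (cx,cy)=(1.0000,0.0000)
member 2 (1-2): L=3.3779, (cx,cy)=(0.5930,-0.8052)
member 3 (1-3): L=3.9217, (cx,cy)=(0.9958,0.0921)
member 4 (2-3): L=3.6208, (cx,cy)=(0.5253,0.8509)
member 5 (2-4): L=3.5980, (cx,cy)=(1.0000,0.0000)
member 6 (3-4): L=3.5170, (cx,cy)=(0.4822,-0.8760)
member 7 (3-5): L=3.5421, (cx,cy)=(0.9949,-0.1011)
member 8 (4-5): L=3.2797, (cx,cy)=(0.5574,0.8303)
solve A·x = −loads:
  F[0-1] = +1725.8555 N (tension)
  F[0-2] = +3376.3381 N (tension)
  F[1-2] = -1548.1904 N (compression)
  F[1-3] = +1904.2124 N (tension)
  F[2-3] = +1465.0588 N (tension)
  F[2-4] = +1688.7190 N (tension)
  F[3-4] = -3501.8573 N (compression)
  F[3-5] = -0.0000 N (tension)
  F[4-5] = -0.0000 N (tension)
  Rx@0 = -4354.4400 N
  Ry@0 = -1421.9332 N
  Ry@4 = +3067.7732 N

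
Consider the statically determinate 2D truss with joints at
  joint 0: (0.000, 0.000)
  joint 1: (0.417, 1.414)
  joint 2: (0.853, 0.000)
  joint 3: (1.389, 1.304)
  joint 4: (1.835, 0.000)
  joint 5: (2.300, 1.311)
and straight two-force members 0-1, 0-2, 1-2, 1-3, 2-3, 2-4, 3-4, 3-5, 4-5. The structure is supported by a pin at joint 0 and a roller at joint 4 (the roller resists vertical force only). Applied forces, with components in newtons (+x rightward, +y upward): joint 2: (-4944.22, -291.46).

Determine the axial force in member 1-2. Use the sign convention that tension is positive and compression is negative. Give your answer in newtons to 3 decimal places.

N=6 nodes, M=9 members, R=3 reactions → 2N=12, M+R=12
member 0 (0-1): L=1.4742, (cx,cy)=(0.2829,0.9592)
member 1 (0-2): L=0.8530, (cx,cy)=(1.0000,0.0000)
member 2 (1-2): L=1.4797, (cx,cy)=(0.2947,-0.9556)
member 3 (1-3): L=0.9782, (cx,cy)=(0.9937,-0.1125)
member 4 (2-3): L=1.4099, (cx,cy)=(0.3802,0.9249)
member 5 (2-4): L=0.9820, (cx,cy)=(1.0000,0.0000)
member 6 (3-4): L=1.3782, (cx,cy)=(0.3236,-0.9462)
member 7 (3-5): L=0.9110, (cx,cy)=(1.0000,0.0077)
member 8 (4-5): L=1.3910, (cx,cy)=(0.3343,0.9425)
solve A·x = −loads:
  F[0-1] = -162.6160 N (compression)
  F[0-2] = -4898.2218 N (compression)
  F[1-2] = +174.7671 N (tension)
  F[1-3] = -98.1167 N (compression)
  F[2-3] = +134.5553 N (tension)
  F[2-4] = +46.3393 N (tension)
  F[3-4] = -143.1907 N (compression)
  F[3-5] = -0.0000 N (compression)
  F[4-5] = +0.0000 N (tension)
  Rx@0 = +4944.2200 N
  Ry@0 = +155.9748 N
  Ry@4 = +135.4852 N

174.767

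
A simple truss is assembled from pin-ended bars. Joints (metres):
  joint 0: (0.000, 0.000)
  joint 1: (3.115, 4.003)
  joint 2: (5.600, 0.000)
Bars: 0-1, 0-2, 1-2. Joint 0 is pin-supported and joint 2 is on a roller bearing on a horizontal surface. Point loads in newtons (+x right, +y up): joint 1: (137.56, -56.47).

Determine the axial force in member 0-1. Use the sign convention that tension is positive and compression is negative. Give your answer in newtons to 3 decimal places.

92.843

N=3 nodes, M=3 members, R=3 reactions → 2N=6, M+R=6
member 0 (0-1): L=5.0722, (cx,cy)=(0.6141,0.7892)
member 1 (0-2): L=5.6000, (cx,cy)=(1.0000,0.0000)
member 2 (1-2): L=4.7116, (cx,cy)=(0.5274,-0.8496)
solve A·x = −loads:
  F[0-1] = +92.8433 N (tension)
  F[0-2] = +80.5420 N (tension)
  F[1-2] = -152.7091 N (compression)
  Rx@0 = -137.5600 N
  Ry@0 = -73.2723 N
  Ry@2 = +129.7423 N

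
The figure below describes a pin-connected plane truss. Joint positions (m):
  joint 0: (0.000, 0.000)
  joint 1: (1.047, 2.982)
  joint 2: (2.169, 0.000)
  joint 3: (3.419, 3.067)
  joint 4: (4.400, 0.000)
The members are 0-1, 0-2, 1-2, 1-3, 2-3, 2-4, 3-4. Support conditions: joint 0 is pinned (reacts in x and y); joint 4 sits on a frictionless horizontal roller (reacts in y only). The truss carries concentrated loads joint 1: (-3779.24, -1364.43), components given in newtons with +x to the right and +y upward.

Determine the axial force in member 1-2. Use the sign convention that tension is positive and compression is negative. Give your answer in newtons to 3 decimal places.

2452.918

N=5 nodes, M=7 members, R=3 reactions → 2N=10, M+R=10
member 0 (0-1): L=3.1605, (cx,cy)=(0.3313,0.9435)
member 1 (0-2): L=2.1690, (cx,cy)=(1.0000,0.0000)
member 2 (1-2): L=3.1861, (cx,cy)=(0.3522,-0.9359)
member 3 (1-3): L=2.3735, (cx,cy)=(0.9994,0.0358)
member 4 (2-3): L=3.3119, (cx,cy)=(0.3774,0.9260)
member 5 (2-4): L=2.2310, (cx,cy)=(1.0000,0.0000)
member 6 (3-4): L=3.2201, (cx,cy)=(0.3047,-0.9525)
solve A·x = −loads:
  F[0-1] = -3816.5642 N (compression)
  F[0-2] = -2514.8868 N (compression)
  F[1-2] = +2452.9175 N (tension)
  F[1-3] = +1652.1392 N (tension)
  F[2-3] = -2479.1411 N (compression)
  F[2-4] = -715.3981 N (compression)
  F[3-4] = +2348.2485 N (tension)
  Rx@0 = +3779.2400 N
  Ry@0 = +3601.0517 N
  Ry@4 = -2236.6217 N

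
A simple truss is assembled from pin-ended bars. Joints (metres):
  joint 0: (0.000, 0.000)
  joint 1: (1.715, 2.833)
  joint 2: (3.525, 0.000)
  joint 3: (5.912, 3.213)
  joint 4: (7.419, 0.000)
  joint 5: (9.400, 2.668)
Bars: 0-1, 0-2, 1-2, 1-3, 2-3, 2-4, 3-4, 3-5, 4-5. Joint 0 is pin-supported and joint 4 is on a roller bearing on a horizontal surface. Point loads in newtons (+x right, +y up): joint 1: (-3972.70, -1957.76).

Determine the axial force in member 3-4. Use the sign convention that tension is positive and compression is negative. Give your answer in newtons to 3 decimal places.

1175.711

N=6 nodes, M=9 members, R=3 reactions → 2N=12, M+R=12
member 0 (0-1): L=3.3117, (cx,cy)=(0.5179,0.8555)
member 1 (0-2): L=3.5250, (cx,cy)=(1.0000,0.0000)
member 2 (1-2): L=3.3618, (cx,cy)=(0.5384,-0.8427)
member 3 (1-3): L=4.2142, (cx,cy)=(0.9959,0.0902)
member 4 (2-3): L=4.0026, (cx,cy)=(0.5964,0.8027)
member 5 (2-4): L=3.8940, (cx,cy)=(1.0000,0.0000)
member 6 (3-4): L=3.5489, (cx,cy)=(0.4246,-0.9054)
member 7 (3-5): L=3.5303, (cx,cy)=(0.9880,-0.1544)
member 8 (4-5): L=3.3230, (cx,cy)=(0.5961,0.8029)
solve A·x = −loads:
  F[0-1] = -3532.8337 N (compression)
  F[0-2] = -2143.1632 N (compression)
  F[1-2] = +1411.7469 N (tension)
  F[1-3] = +1388.7430 N (tension)
  F[2-3] = -1482.0468 N (compression)
  F[2-4] = -499.2578 N (compression)
  F[3-4] = +1175.7111 N (tension)
  F[3-5] = -0.0000 N (tension)
  F[4-5] = +0.0000 N (tension)
  Rx@0 = +3972.7000 N
  Ry@0 = +3022.2027 N
  Ry@4 = -1064.4427 N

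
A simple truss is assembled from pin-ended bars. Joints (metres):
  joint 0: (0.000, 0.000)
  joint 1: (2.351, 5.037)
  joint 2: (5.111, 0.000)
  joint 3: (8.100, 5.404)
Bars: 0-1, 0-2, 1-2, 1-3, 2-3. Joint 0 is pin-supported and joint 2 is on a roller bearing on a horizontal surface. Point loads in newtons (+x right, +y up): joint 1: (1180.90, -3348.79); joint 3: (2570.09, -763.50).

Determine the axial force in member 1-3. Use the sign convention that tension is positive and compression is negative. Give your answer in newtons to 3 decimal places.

N=4 nodes, M=5 members, R=3 reactions → 2N=8, M+R=8
member 0 (0-1): L=5.5586, (cx,cy)=(0.4229,0.9062)
member 1 (0-2): L=5.1110, (cx,cy)=(1.0000,0.0000)
member 2 (1-2): L=5.7436, (cx,cy)=(0.4805,-0.8770)
member 3 (1-3): L=5.7607, (cx,cy)=(0.9980,0.0637)
member 4 (2-3): L=6.1755, (cx,cy)=(0.4840,0.8751)
solve A·x = −loads:
  F[0-1] = +2780.2628 N (tension)
  F[0-2] = +2575.0930 N (tension)
  F[1-2] = -6465.5416 N (compression)
  F[1-3] = +3108.2278 N (tension)
  F[2-3] = -1098.7959 N (compression)
  Rx@0 = -3750.9900 N
  Ry@0 = -2519.3506 N
  Ry@2 = +6631.6406 N

3108.228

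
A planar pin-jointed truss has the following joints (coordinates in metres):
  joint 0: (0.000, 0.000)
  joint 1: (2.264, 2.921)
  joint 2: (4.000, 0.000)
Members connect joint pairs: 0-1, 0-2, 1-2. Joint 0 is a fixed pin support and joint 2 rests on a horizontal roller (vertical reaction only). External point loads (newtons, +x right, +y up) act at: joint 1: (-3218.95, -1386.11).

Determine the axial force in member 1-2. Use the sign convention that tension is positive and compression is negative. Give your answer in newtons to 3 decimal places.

N=3 nodes, M=3 members, R=3 reactions → 2N=6, M+R=6
member 0 (0-1): L=3.6957, (cx,cy)=(0.6126,0.7904)
member 1 (0-2): L=4.0000, (cx,cy)=(1.0000,0.0000)
member 2 (1-2): L=3.3979, (cx,cy)=(0.5109,-0.8596)
solve A·x = −loads:
  F[0-1] = -3735.1517 N (compression)
  F[0-2] = -930.7599 N (compression)
  F[1-2] = +1821.8076 N (tension)
  Rx@0 = +3218.9500 N
  Ry@0 = +2952.2100 N
  Ry@2 = -1566.1000 N

1821.808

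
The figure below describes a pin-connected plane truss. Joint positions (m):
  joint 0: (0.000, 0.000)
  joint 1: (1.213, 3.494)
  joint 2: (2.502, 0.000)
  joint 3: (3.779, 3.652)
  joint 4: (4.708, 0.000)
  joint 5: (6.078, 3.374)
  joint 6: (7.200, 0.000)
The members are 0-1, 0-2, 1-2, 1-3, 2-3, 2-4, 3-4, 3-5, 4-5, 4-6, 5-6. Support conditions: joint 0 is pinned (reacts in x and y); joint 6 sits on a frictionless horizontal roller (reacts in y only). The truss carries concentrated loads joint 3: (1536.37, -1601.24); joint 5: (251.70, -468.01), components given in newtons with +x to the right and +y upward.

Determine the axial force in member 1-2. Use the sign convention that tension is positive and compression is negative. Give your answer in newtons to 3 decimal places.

N=7 nodes, M=11 members, R=3 reactions → 2N=14, M+R=14
member 0 (0-1): L=3.6986, (cx,cy)=(0.3280,0.9447)
member 1 (0-2): L=2.5020, (cx,cy)=(1.0000,0.0000)
member 2 (1-2): L=3.7242, (cx,cy)=(0.3461,-0.9382)
member 3 (1-3): L=2.5709, (cx,cy)=(0.9981,0.0615)
member 4 (2-3): L=3.8688, (cx,cy)=(0.3301,0.9440)
member 5 (2-4): L=2.2060, (cx,cy)=(1.0000,0.0000)
member 6 (3-4): L=3.7683, (cx,cy)=(0.2465,-0.9691)
member 7 (3-5): L=2.3157, (cx,cy)=(0.9928,-0.1200)
member 8 (4-5): L=3.6415, (cx,cy)=(0.3762,0.9265)
member 9 (4-6): L=2.4920, (cx,cy)=(1.0000,0.0000)
member 10 (5-6): L=3.5557, (cx,cy)=(0.3156,-0.9489)
solve A·x = −loads:
  F[0-1] = +67.2046 N (tension)
  F[0-2] = +1766.0293 N (tension)
  F[1-2] = -64.7526 N (compression)
  F[1-3] = +44.5368 N (tension)
  F[2-3] = +64.3572 N (tension)
  F[2-4] = +1722.3747 N (tension)
  F[3-4] = -1582.9361 N (compression)
  F[3-5] = -1088.3044 N (compression)
  F[4-5] = +1655.7209 N (tension)
  F[4-6] = +709.2269 N (tension)
  F[5-6] = -2247.5702 N (compression)
  Rx@0 = -1788.0700 N
  Ry@0 = -63.4875 N
  Ry@6 = +2132.7375 N

-64.753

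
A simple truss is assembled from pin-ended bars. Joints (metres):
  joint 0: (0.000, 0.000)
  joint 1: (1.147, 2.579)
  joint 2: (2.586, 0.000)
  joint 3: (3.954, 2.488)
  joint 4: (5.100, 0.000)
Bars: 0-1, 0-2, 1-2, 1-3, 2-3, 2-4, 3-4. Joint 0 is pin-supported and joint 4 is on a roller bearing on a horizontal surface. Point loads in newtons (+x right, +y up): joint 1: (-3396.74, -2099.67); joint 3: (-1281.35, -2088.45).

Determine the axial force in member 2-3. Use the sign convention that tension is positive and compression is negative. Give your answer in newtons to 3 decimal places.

N=5 nodes, M=7 members, R=3 reactions → 2N=10, M+R=10
member 0 (0-1): L=2.8226, (cx,cy)=(0.4064,0.9137)
member 1 (0-2): L=2.5860, (cx,cy)=(1.0000,0.0000)
member 2 (1-2): L=2.9533, (cx,cy)=(0.4873,-0.8733)
member 3 (1-3): L=2.8085, (cx,cy)=(0.9995,-0.0324)
member 4 (2-3): L=2.8393, (cx,cy)=(0.4818,0.8763)
member 5 (2-4): L=2.5140, (cx,cy)=(1.0000,0.0000)
member 6 (3-4): L=2.7392, (cx,cy)=(0.4184,-0.9083)
solve A·x = −loads:
  F[0-1] = -4858.7882 N (compression)
  F[0-2] = -2703.6313 N (compression)
  F[1-2] = +2675.0251 N (tension)
  F[1-3] = +118.9322 N (tension)
  F[2-3] = -2665.8241 N (compression)
  F[2-4] = -115.7975 N (compression)
  F[3-4] = +276.7867 N (tension)
  Rx@0 = +4678.0900 N
  Ry@0 = +4439.5197 N
  Ry@4 = -251.3997 N

-2665.824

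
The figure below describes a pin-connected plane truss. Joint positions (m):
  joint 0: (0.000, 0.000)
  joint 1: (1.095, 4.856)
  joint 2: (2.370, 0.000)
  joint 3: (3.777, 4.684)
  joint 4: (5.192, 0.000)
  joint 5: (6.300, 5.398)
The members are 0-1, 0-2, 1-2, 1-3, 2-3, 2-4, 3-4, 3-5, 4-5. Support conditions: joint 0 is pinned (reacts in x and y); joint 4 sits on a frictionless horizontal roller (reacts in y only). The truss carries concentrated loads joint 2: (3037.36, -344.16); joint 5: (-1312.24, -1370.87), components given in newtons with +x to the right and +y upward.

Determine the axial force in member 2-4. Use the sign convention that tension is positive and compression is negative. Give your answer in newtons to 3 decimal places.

-400.560

N=6 nodes, M=9 members, R=3 reactions → 2N=12, M+R=12
member 0 (0-1): L=4.9779, (cx,cy)=(0.2200,0.9755)
member 1 (0-2): L=2.3700, (cx,cy)=(1.0000,0.0000)
member 2 (1-2): L=5.0206, (cx,cy)=(0.2540,-0.9672)
member 3 (1-3): L=2.6875, (cx,cy)=(0.9979,-0.0640)
member 4 (2-3): L=4.8908, (cx,cy)=(0.2877,0.9577)
member 5 (2-4): L=2.8220, (cx,cy)=(1.0000,0.0000)
member 6 (3-4): L=4.8931, (cx,cy)=(0.2892,-0.9573)
member 7 (3-5): L=2.6221, (cx,cy)=(0.9622,0.2723)
member 8 (4-5): L=5.5105, (cx,cy)=(0.2011,0.9796)
solve A·x = −loads:
  F[0-1] = -1290.4220 N (compression)
  F[0-2] = +2008.9755 N (tension)
  F[1-2] = +1342.9159 N (tension)
  F[1-3] = -626.1781 N (compression)
  F[2-3] = -996.8731 N (compression)
  F[2-4] = -400.5596 N (compression)
  F[3-4] = +631.9366 N (tension)
  F[3-5] = -1137.4075 N (compression)
  F[4-5] = -1083.2748 N (compression)
  Rx@0 = -1725.1200 N
  Ry@0 = +1258.8149 N
  Ry@4 = +456.2151 N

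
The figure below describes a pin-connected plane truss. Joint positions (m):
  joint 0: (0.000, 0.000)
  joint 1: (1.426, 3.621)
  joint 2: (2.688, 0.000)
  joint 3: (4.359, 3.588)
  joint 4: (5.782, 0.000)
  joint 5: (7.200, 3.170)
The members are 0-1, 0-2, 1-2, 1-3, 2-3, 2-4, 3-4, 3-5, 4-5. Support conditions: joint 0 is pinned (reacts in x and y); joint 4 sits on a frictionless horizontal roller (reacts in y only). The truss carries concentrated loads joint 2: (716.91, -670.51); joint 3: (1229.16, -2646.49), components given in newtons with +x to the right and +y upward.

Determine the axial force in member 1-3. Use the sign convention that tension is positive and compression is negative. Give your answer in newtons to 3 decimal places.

N=6 nodes, M=9 members, R=3 reactions → 2N=12, M+R=12
member 0 (0-1): L=3.8917, (cx,cy)=(0.3664,0.9304)
member 1 (0-2): L=2.6880, (cx,cy)=(1.0000,0.0000)
member 2 (1-2): L=3.8346, (cx,cy)=(0.3291,-0.9443)
member 3 (1-3): L=2.9332, (cx,cy)=(0.9999,-0.0113)
member 4 (2-3): L=3.9580, (cx,cy)=(0.4222,0.9065)
member 5 (2-4): L=3.0940, (cx,cy)=(1.0000,0.0000)
member 6 (3-4): L=3.8599, (cx,cy)=(0.3687,-0.9296)
member 7 (3-5): L=2.8716, (cx,cy)=(0.9893,-0.1456)
member 8 (4-5): L=3.4727, (cx,cy)=(0.4083,0.9128)
solve A·x = −loads:
  F[0-1] = -265.8600 N (compression)
  F[0-2] = +2043.4873 N (tension)
  F[1-2] = +264.1587 N (tension)
  F[1-3] = -184.3655 N (compression)
  F[2-3] = +464.4912 N (tension)
  F[2-4] = +1217.4150 N (tension)
  F[3-4] = -3302.2317 N (compression)
  F[3-5] = +0.0000 N (tension)
  F[4-5] = -0.0000 N (compression)
  Rx@0 = -1946.0700 N
  Ry@0 = +247.3689 N
  Ry@4 = +3069.6311 N

-184.366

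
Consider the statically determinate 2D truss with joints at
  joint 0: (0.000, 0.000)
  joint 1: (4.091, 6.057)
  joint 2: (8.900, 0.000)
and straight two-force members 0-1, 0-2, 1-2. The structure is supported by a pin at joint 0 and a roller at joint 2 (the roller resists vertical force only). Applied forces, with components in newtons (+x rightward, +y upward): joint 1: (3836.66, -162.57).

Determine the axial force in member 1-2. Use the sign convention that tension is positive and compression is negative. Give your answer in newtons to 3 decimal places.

N=3 nodes, M=3 members, R=3 reactions → 2N=6, M+R=6
member 0 (0-1): L=7.3091, (cx,cy)=(0.5597,0.8287)
member 1 (0-2): L=8.9000, (cx,cy)=(1.0000,0.0000)
member 2 (1-2): L=7.7339, (cx,cy)=(0.6218,-0.7832)
solve A·x = −loads:
  F[0-1] = +3044.8616 N (tension)
  F[0-2] = +2132.4200 N (tension)
  F[1-2] = -3429.4022 N (compression)
  Rx@0 = -3836.6600 N
  Ry@0 = -2523.2416 N
  Ry@2 = +2685.8116 N

-3429.402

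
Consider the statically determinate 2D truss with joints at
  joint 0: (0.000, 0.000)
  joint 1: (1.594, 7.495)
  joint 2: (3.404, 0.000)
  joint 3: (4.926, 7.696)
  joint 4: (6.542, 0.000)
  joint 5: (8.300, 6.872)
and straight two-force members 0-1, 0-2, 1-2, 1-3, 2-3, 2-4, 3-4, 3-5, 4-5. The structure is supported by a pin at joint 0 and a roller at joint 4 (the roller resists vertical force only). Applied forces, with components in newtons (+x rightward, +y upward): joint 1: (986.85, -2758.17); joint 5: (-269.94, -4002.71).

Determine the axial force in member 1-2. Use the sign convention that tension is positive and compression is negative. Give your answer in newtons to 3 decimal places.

N=6 nodes, M=9 members, R=3 reactions → 2N=12, M+R=12
member 0 (0-1): L=7.6626, (cx,cy)=(0.2080,0.9781)
member 1 (0-2): L=3.4040, (cx,cy)=(1.0000,0.0000)
member 2 (1-2): L=7.7105, (cx,cy)=(0.2347,-0.9721)
member 3 (1-3): L=3.3381, (cx,cy)=(0.9982,0.0602)
member 4 (2-3): L=7.8451, (cx,cy)=(0.1940,0.9810)
member 5 (2-4): L=3.1380, (cx,cy)=(1.0000,0.0000)
member 6 (3-4): L=7.8638, (cx,cy)=(0.2055,-0.9787)
member 7 (3-5): L=3.4732, (cx,cy)=(0.9714,-0.2372)
member 8 (4-5): L=7.0933, (cx,cy)=(0.2478,0.9688)
solve A·x = −loads:
  F[0-1] = -167.0990 N (compression)
  F[0-2] = +751.6704 N (tension)
  F[1-2] = -2693.4769 N (compression)
  F[1-3] = -390.0347 N (compression)
  F[2-3] = +2668.9216 N (tension)
  F[2-4] = -398.4040 N (compression)
  F[3-4] = -2828.4141 N (compression)
  F[3-5] = +730.5546 N (tension)
  F[4-5] = -3952.7075 N (compression)
  Rx@0 = -716.9100 N
  Ry@0 = +163.4436 N
  Ry@4 = +6597.4364 N

-2693.477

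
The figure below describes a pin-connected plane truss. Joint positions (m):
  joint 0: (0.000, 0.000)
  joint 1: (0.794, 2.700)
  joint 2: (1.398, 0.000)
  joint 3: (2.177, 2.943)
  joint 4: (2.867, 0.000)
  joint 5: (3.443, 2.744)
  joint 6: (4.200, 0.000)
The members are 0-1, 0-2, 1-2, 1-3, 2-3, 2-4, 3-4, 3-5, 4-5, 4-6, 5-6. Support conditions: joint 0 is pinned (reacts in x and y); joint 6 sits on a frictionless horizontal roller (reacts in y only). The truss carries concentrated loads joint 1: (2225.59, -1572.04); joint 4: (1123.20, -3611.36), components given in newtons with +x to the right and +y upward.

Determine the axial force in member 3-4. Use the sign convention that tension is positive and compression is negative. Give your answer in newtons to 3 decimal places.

N=7 nodes, M=11 members, R=3 reactions → 2N=14, M+R=14
member 0 (0-1): L=2.8143, (cx,cy)=(0.2821,0.9594)
member 1 (0-2): L=1.3980, (cx,cy)=(1.0000,0.0000)
member 2 (1-2): L=2.7667, (cx,cy)=(0.2183,-0.9759)
member 3 (1-3): L=1.4042, (cx,cy)=(0.9849,0.1731)
member 4 (2-3): L=3.0444, (cx,cy)=(0.2559,0.9667)
member 5 (2-4): L=1.4690, (cx,cy)=(1.0000,0.0000)
member 6 (3-4): L=3.0228, (cx,cy)=(0.2283,-0.9736)
member 7 (3-5): L=1.2815, (cx,cy)=(0.9879,-0.1553)
member 8 (4-5): L=2.8038, (cx,cy)=(0.2054,0.9787)
member 9 (4-6): L=1.3330, (cx,cy)=(1.0000,0.0000)
member 10 (5-6): L=2.8465, (cx,cy)=(0.2659,-0.9640)
solve A·x = −loads:
  F[0-1] = -1032.2222 N (compression)
  F[0-2] = +3640.0086 N (tension)
  F[1-2] = -1009.5915 N (compression)
  F[1-3] = -2331.5849 N (compression)
  F[2-3] = +1019.1707 N (tension)
  F[2-4] = +3158.8178 N (tension)
  F[3-4] = -279.1619 N (compression)
  F[3-5] = -1996.1071 N (compression)
  F[4-5] = +3967.7817 N (tension)
  F[4-6] = +1156.7727 N (tension)
  F[5-6] = -4349.7465 N (compression)
  Rx@0 = -3348.7900 N
  Ry@0 = +990.2900 N
  Ry@6 = +4193.1100 N

-279.162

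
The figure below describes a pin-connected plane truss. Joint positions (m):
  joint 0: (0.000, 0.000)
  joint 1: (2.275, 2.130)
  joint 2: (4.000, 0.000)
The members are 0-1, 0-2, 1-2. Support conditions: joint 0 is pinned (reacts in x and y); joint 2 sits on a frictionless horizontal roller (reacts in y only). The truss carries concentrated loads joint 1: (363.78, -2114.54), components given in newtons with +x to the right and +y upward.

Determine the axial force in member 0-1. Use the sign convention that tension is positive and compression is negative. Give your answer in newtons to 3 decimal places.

-1050.803

N=3 nodes, M=3 members, R=3 reactions → 2N=6, M+R=6
member 0 (0-1): L=3.1165, (cx,cy)=(0.7300,0.6835)
member 1 (0-2): L=4.0000, (cx,cy)=(1.0000,0.0000)
member 2 (1-2): L=2.7409, (cx,cy)=(0.6294,-0.7771)
solve A·x = −loads:
  F[0-1] = -1050.8030 N (compression)
  F[0-2] = +1130.8529 N (tension)
  F[1-2] = -1796.8424 N (compression)
  Rx@0 = -363.7800 N
  Ry@0 = +718.1825 N
  Ry@2 = +1396.3575 N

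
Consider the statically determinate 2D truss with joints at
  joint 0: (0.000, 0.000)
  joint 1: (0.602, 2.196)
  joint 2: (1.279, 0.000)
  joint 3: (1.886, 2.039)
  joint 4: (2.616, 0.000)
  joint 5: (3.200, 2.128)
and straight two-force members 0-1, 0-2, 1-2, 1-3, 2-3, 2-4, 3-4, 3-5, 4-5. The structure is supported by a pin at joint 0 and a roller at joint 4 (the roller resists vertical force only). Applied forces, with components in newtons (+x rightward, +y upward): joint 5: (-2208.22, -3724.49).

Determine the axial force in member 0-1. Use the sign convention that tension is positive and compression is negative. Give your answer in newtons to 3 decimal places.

-1000.425

N=6 nodes, M=9 members, R=3 reactions → 2N=12, M+R=12
member 0 (0-1): L=2.2770, (cx,cy)=(0.2644,0.9644)
member 1 (0-2): L=1.2790, (cx,cy)=(1.0000,0.0000)
member 2 (1-2): L=2.2980, (cx,cy)=(0.2946,-0.9556)
member 3 (1-3): L=1.2936, (cx,cy)=(0.9926,-0.1214)
member 4 (2-3): L=2.1274, (cx,cy)=(0.2853,0.9584)
member 5 (2-4): L=1.3370, (cx,cy)=(1.0000,0.0000)
member 6 (3-4): L=2.1657, (cx,cy)=(0.3371,-0.9415)
member 7 (3-5): L=1.3170, (cx,cy)=(0.9977,0.0676)
member 8 (4-5): L=2.2067, (cx,cy)=(0.2647,0.9643)
solve A·x = −loads:
  F[0-1] = -1000.4247 N (compression)
  F[0-2] = -1943.7271 N (compression)
  F[1-2] = +1084.3548 N (tension)
  F[1-3] = -588.2991 N (compression)
  F[2-3] = -1081.1719 N (compression)
  F[2-4] = -1315.7896 N (compression)
  F[3-4] = +937.8530 N (tension)
  F[3-5] = -1211.3192 N (compression)
  F[4-5] = -3777.3152 N (compression)
  Rx@0 = +2208.2200 N
  Ry@0 = +964.8280 N
  Ry@4 = +2759.6620 N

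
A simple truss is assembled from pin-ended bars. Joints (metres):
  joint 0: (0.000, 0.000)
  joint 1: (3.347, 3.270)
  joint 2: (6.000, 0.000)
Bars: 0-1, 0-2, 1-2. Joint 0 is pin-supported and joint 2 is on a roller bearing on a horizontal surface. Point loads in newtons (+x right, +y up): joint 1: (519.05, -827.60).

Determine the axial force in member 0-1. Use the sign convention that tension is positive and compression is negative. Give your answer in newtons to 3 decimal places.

N=3 nodes, M=3 members, R=3 reactions → 2N=6, M+R=6
member 0 (0-1): L=4.6792, (cx,cy)=(0.7153,0.6988)
member 1 (0-2): L=6.0000, (cx,cy)=(1.0000,0.0000)
member 2 (1-2): L=4.2109, (cx,cy)=(0.6300,-0.7766)
solve A·x = −loads:
  F[0-1] = -118.8483 N (compression)
  F[0-2] = +604.0606 N (tension)
  F[1-2] = -958.7683 N (compression)
  Rx@0 = -519.0500 N
  Ry@0 = +83.0549 N
  Ry@2 = +744.5451 N

-118.848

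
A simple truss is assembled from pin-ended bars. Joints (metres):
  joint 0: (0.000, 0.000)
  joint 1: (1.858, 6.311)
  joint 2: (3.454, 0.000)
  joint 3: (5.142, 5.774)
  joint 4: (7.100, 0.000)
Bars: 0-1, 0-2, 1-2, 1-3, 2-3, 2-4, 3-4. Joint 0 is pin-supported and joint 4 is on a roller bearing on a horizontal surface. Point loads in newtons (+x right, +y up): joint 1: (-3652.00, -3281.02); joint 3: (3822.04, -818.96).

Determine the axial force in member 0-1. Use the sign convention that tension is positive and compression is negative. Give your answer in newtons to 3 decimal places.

N=5 nodes, M=7 members, R=3 reactions → 2N=10, M+R=10
member 0 (0-1): L=6.5788, (cx,cy)=(0.2824,0.9593)
member 1 (0-2): L=3.4540, (cx,cy)=(1.0000,0.0000)
member 2 (1-2): L=6.5097, (cx,cy)=(0.2452,-0.9695)
member 3 (1-3): L=3.3276, (cx,cy)=(0.9869,-0.1614)
member 4 (2-3): L=6.0157, (cx,cy)=(0.2806,0.9598)
member 5 (2-4): L=3.6460, (cx,cy)=(1.0000,0.0000)
member 6 (3-4): L=6.0970, (cx,cy)=(0.3211,-0.9470)
solve A·x = −loads:
  F[0-1] = -2904.4272 N (compression)
  F[0-2] = +990.3125 N (tension)
  F[1-2] = -1030.6509 N (compression)
  F[1-3] = +3125.3804 N (tension)
  F[2-3] = +1041.0178 N (tension)
  F[2-4] = +445.5148 N (tension)
  F[3-4] = -1387.2742 N (compression)
  Rx@0 = -170.0400 N
  Ry@0 = +2786.1892 N
  Ry@4 = +1313.7908 N

-2904.427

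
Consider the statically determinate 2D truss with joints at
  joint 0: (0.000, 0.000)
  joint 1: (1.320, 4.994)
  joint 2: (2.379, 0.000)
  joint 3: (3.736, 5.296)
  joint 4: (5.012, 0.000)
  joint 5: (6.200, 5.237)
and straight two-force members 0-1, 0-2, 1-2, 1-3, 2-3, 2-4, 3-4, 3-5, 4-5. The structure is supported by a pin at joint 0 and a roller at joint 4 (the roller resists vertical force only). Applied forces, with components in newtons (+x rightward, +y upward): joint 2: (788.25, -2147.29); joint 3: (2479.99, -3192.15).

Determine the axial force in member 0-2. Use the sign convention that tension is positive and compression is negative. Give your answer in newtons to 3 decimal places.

3088.564

N=6 nodes, M=9 members, R=3 reactions → 2N=12, M+R=12
member 0 (0-1): L=5.1655, (cx,cy)=(0.2555,0.9668)
member 1 (0-2): L=2.3790, (cx,cy)=(1.0000,0.0000)
member 2 (1-2): L=5.1050, (cx,cy)=(0.2074,-0.9782)
member 3 (1-3): L=2.4348, (cx,cy)=(0.9923,0.1240)
member 4 (2-3): L=5.4671, (cx,cy)=(0.2482,0.9687)
member 5 (2-4): L=2.6330, (cx,cy)=(1.0000,0.0000)
member 6 (3-4): L=5.4475, (cx,cy)=(0.2342,-0.9722)
member 7 (3-5): L=2.4647, (cx,cy)=(0.9997,-0.0239)
member 8 (4-5): L=5.3701, (cx,cy)=(0.2212,0.9752)
solve A·x = −loads:
  F[0-1] = +703.1192 N (tension)
  F[0-2] = +3088.5640 N (tension)
  F[1-2] = -654.5803 N (compression)
  F[1-3] = +317.9183 N (tension)
  F[2-3] = +2877.6869 N (tension)
  F[2-4] = +1450.2488 N (tension)
  F[3-4] = -6191.4589 N (compression)
  F[3-5] = +0.0000 N (tension)
  F[4-5] = -0.0000 N (compression)
  Rx@0 = -3268.2400 N
  Ry@0 = -679.7744 N
  Ry@4 = +6019.2144 N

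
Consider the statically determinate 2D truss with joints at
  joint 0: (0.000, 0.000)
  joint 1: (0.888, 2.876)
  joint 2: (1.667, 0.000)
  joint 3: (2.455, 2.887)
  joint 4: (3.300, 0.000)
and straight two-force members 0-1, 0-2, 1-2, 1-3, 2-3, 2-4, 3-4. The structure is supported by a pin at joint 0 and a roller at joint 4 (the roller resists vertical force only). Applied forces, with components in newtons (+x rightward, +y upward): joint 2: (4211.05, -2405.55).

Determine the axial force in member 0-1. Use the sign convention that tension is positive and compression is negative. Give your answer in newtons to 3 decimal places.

-1245.833

N=5 nodes, M=7 members, R=3 reactions → 2N=10, M+R=10
member 0 (0-1): L=3.0100, (cx,cy)=(0.2950,0.9555)
member 1 (0-2): L=1.6670, (cx,cy)=(1.0000,0.0000)
member 2 (1-2): L=2.9796, (cx,cy)=(0.2614,-0.9652)
member 3 (1-3): L=1.5670, (cx,cy)=(1.0000,0.0070)
member 4 (2-3): L=2.9926, (cx,cy)=(0.2633,0.9647)
member 5 (2-4): L=1.6330, (cx,cy)=(1.0000,0.0000)
member 6 (3-4): L=3.0081, (cx,cy)=(0.2809,-0.9597)
solve A·x = −loads:
  F[0-1] = -1245.8333 N (compression)
  F[0-2] = +4578.5952 N (tension)
  F[1-2] = +1228.2685 N (tension)
  F[1-3] = -688.6825 N (compression)
  F[2-3] = +1264.6305 N (tension)
  F[2-4] = +355.6690 N (tension)
  F[3-4] = -1266.1484 N (compression)
  Rx@0 = -4211.0500 N
  Ry@0 = +1190.3828 N
  Ry@4 = +1215.1672 N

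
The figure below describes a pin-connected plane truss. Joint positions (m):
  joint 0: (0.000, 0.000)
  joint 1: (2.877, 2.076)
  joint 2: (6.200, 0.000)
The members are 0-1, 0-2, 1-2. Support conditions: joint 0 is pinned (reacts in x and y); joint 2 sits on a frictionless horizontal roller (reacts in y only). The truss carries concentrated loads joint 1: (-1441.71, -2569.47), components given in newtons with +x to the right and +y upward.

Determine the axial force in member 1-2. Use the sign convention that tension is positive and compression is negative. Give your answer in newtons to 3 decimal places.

-1339.232

N=3 nodes, M=3 members, R=3 reactions → 2N=6, M+R=6
member 0 (0-1): L=3.5478, (cx,cy)=(0.8109,0.5852)
member 1 (0-2): L=6.2000, (cx,cy)=(1.0000,0.0000)
member 2 (1-2): L=3.9182, (cx,cy)=(0.8481,-0.5298)
solve A·x = −loads:
  F[0-1] = -3178.4850 N (compression)
  F[0-2] = +1135.8012 N (tension)
  F[1-2] = -1339.2324 N (compression)
  Rx@0 = +1441.7100 N
  Ry@0 = +1859.8934 N
  Ry@2 = +709.5766 N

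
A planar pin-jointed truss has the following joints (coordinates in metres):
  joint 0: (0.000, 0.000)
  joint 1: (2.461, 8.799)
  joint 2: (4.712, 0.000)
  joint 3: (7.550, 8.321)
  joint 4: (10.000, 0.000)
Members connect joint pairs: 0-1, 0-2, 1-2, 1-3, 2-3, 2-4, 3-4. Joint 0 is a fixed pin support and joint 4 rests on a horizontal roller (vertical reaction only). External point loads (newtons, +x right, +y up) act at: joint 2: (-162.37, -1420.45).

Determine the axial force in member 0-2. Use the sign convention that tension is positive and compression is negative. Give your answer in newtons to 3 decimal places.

N=5 nodes, M=7 members, R=3 reactions → 2N=10, M+R=10
member 0 (0-1): L=9.1367, (cx,cy)=(0.2694,0.9630)
member 1 (0-2): L=4.7120, (cx,cy)=(1.0000,0.0000)
member 2 (1-2): L=9.0824, (cx,cy)=(0.2478,-0.9688)
member 3 (1-3): L=5.1114, (cx,cy)=(0.9956,-0.0935)
member 4 (2-3): L=8.7917, (cx,cy)=(0.3228,0.9465)
member 5 (2-4): L=5.2880, (cx,cy)=(1.0000,0.0000)
member 6 (3-4): L=8.6742, (cx,cy)=(0.2824,-0.9593)
solve A·x = −loads:
  F[0-1] = -779.9603 N (compression)
  F[0-2] = +47.7153 N (tension)
  F[1-2] = +815.2828 N (tension)
  F[1-3] = -413.9614 N (compression)
  F[2-3] = +666.2726 N (tension)
  F[2-4] = +197.0706 N (tension)
  F[3-4] = -697.7254 N (compression)
  Rx@0 = +162.3700 N
  Ry@0 = +751.1340 N
  Ry@4 = +669.3160 N

47.715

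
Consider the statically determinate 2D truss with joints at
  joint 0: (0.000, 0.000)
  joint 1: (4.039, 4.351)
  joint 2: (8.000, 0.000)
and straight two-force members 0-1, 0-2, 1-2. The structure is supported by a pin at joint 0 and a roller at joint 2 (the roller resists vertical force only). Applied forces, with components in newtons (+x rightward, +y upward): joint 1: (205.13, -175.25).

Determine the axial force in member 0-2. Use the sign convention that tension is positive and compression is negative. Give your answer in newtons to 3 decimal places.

182.114

N=3 nodes, M=3 members, R=3 reactions → 2N=6, M+R=6
member 0 (0-1): L=5.9367, (cx,cy)=(0.6803,0.7329)
member 1 (0-2): L=8.0000, (cx,cy)=(1.0000,0.0000)
member 2 (1-2): L=5.8839, (cx,cy)=(0.6732,-0.7395)
solve A·x = −loads:
  F[0-1] = +33.8308 N (tension)
  F[0-2] = +182.1135 N (tension)
  F[1-2] = -270.5238 N (compression)
  Rx@0 = -205.1300 N
  Ry@0 = -24.7944 N
  Ry@2 = +200.0444 N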